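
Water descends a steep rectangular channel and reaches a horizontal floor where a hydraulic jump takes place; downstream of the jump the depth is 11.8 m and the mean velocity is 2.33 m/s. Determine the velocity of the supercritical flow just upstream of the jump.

V₁ = 27.0 m/s

Fr₂ = V₂/√(g·y₂) = 2.33/√(9.81×11.8) = 0.217.
Since the conjugate-depth ratio holds either way, y₁/y₂ = ½[√(1 + 8Fr₂²) − 1] = ½[√1.375 − 1] = 0.0863.
y₁ = 0.0863 × 11.8 = 1.02 m.
V₁ = q/y₁ = 27.5/1.02 = 27.0 m/s.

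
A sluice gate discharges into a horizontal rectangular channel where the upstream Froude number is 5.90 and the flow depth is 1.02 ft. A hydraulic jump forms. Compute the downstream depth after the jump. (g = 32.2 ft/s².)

y₂ = 8.02 ft

Fr₁ = 5.90 (given).
Conjugate-depth relation: y₂/y₁ = ½[√(1 + 8Fr₁²) − 1] = ½[√279.5 − 1] = 7.86.
y₂ = 7.86 × 1.02 = 8.02 ft.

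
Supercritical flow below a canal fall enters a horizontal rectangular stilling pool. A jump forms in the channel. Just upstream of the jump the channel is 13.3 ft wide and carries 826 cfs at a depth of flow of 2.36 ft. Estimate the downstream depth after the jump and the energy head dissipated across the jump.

y₂ = 8.96 ft; ΔE = 3.40 ft

q = Q/b = 826/13.3 = 62.1 ft²/s; V₁ = q/y₁ = 26.3 ft/s. Fr₁ = V₁/√(g·y₁) = 3.02.
From the momentum equation for a rectangular channel, y₂/y₁ = ½[√(1 + 8Fr₁²) − 1] = ½[√73.90 − 1] = 3.80.
y₂ = 3.80 × 2.36 = 8.96 ft.
Head loss: ΔE = (y₂ − y₁)³/(4y₁y₂) = (8.96 − 2.36)³/(4×2.36×8.96) = 288/84.6 = 3.40 ft.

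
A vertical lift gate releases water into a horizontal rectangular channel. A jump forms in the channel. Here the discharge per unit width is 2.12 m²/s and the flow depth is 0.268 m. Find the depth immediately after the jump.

V₁ = q/y₁ = 2.12/0.268 = 7.91 m/s. Fr₁ = V₁/√(g·y₁) = 7.91/√(9.81×0.268) = 4.88.
By Bélanger, y₂/y₁ = ½[√(1 + 8Fr₁²) − 1] = ½[√191.4 − 1] = 6.42.
y₂ = 6.42 × 0.268 = 1.72 m.

y₂ = 1.72 m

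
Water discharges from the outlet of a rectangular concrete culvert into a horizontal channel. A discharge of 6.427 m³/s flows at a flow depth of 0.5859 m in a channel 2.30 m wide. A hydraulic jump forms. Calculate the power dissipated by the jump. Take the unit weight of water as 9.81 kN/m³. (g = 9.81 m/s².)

P = 9.799 kW

q = Q/b = 6.427/2.30 = 2.794 m²/s; V₁ = q/y₁ = 4.769 m/s. Fr₁ = V₁/√(g·y₁) = 1.989.
Sequent-depth ratio: y₂/y₁ = ½[√(1 + 8Fr₁²) − 1] = ½[√32.660 − 1] = 2.357.
y₂ = 2.357 × 0.5859 = 1.381 m.
V₂ = q/y₂ = 2.794/1.381 = 2.023 m/s. E₁ = y₁ + V₁²/2g = 1.745 m; E₂ = y₂ + V₂²/2g = 1.590 m. ΔE = E₁ − E₂ = 0.1554 m.
P = γ·Q·ΔE = 9.81 × 6.427 × 0.1554 = 9.799 kW.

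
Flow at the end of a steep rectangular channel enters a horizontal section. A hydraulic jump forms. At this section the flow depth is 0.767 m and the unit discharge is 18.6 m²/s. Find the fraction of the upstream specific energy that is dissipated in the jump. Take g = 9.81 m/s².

ΔE/E₁ = 0.694 (69.4%)

V₁ = q/y₁ = 18.6/0.767 = 24.3 m/s. Fr₁ = V₁/√(g·y₁) = 24.3/√(9.81×0.767) = 8.84.
From the momentum equation for a rectangular channel, y₂/y₁ = ½[√(1 + 8Fr₁²) − 1] = ½[√626.3 − 1] = 12.0.
y₂ = 12.0 × 0.767 = 9.21 m.
E₁ = y₁ + V₁²/2g = 30.7 m. ΔE = (y₂ − y₁)³/(4y₁y₂) = 21.3 m. ΔE/E₁ = 21.3/30.7 = 0.694.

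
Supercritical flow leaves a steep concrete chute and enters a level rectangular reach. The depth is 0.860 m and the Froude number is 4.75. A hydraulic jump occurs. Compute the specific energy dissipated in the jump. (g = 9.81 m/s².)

ΔE = 4.95 m

Fr₁ = 4.75 (given).
By Bélanger, y₂/y₁ = ½[√(1 + 8Fr₁²) − 1] = ½[√181.5 − 1] = 6.24.
y₂ = 6.24 × 0.860 = 5.36 m.
V₁ = Fr₁·√(g·y₁) = 4.75×√(9.81×0.860) = 13.8 m/s; q = V₁·y₁ = 11.9 m²/s. V₂ = q/y₂ = 11.9/5.36 = 2.21 m/s. E₁ = y₁ + V₁²/2g = 10.6 m; E₂ = y₂ + V₂²/2g = 5.61 m. ΔE = E₁ − E₂ = 4.95 m.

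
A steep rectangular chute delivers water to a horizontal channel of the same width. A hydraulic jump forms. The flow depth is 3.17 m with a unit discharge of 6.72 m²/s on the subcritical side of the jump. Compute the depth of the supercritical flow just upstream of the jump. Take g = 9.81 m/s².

V₂ = q/y₂ = 6.72/3.17 = 2.12 m/s; Fr₂ = V₂/√(g·y₂) = 0.380.
Applying the sequent-depth relation in reverse, y₁/y₂ = ½[√(1 + 8Fr₂²) − 1] = ½[√2.156 − 1] = 0.234.
y₁ = 0.234 × 3.17 = 0.742 m.

y₁ = 0.742 m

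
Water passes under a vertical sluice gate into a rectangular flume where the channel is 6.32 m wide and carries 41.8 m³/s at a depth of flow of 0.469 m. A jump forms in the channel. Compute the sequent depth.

y₂ = 4.13 m

q = Q/b = 41.8/6.32 = 6.61 m²/s; V₁ = q/y₁ = 14.1 m/s. Fr₁ = V₁/√(g·y₁) = 6.57.
From the momentum equation for a rectangular channel, y₂/y₁ = ½[√(1 + 8Fr₁²) − 1] = ½[√346.8 − 1] = 8.81.
y₂ = 8.81 × 0.469 = 4.13 m.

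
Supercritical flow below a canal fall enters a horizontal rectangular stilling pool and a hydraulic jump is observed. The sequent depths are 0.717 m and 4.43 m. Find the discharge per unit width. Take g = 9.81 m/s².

q = 8.95 m²/s

For a rectangular channel the momentum equation gives q² = ½·g·y₁·y₂·(y₁ + y₂) = ½×9.81×0.717×4.43×5.15 = 80.2.
q = √80.2 = 8.95 m²/s.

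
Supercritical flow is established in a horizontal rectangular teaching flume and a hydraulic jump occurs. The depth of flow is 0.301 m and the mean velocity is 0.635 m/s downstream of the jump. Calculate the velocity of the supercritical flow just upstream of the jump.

Fr₂ = V₂/√(g·y₂) = 0.635/√(9.81×0.301) = 0.370.
Since the conjugate-depth ratio holds either way, y₁/y₂ = ½[√(1 + 8Fr₂²) − 1] = ½[√2.092 − 1] = 0.223.
y₁ = 0.223 × 0.301 = 0.0672 m.
V₁ = q/y₁ = 0.191/0.0672 = 2.84 m/s.

V₁ = 2.84 m/s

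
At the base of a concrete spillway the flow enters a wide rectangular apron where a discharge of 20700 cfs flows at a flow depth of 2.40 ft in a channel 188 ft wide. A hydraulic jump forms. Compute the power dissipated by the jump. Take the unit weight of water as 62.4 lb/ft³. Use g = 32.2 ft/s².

q = Q/b = 20700/188 = 110 ft²/s; V₁ = q/y₁ = 45.9 ft/s. Fr₁ = V₁/√(g·y₁) = 5.22.
Sequent-depth ratio: y₂/y₁ = ½[√(1 + 8Fr₁²) − 1] = ½[√218.9 − 1] = 6.90.
y₂ = 6.90 × 2.40 = 16.6 ft.
Head loss: ΔE = (y₂ − y₁)³/(4y₁y₂) = (16.6 − 2.40)³/(4×2.40×16.6) = 2835/159 = 17.8 ft.
P = γ·Q·ΔE/550 = 62.4 × 20700 × 17.8 / 550 = 41902 hp.

P = 41902 hp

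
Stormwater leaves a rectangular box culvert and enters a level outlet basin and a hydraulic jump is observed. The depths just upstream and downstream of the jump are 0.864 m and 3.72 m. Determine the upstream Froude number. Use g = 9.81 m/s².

For a rectangular channel the momentum equation gives q² = ½·g·y₁·y₂·(y₁ + y₂) = ½×9.81×0.864×3.72×4.58 = 72.3.
q = √72.3 = 8.50 m²/s.
V₁ = q/y₁ = 9.84 m/s; Fr₁ = V₁/√(g·y₁) = 3.38.

Fr₁ = 3.38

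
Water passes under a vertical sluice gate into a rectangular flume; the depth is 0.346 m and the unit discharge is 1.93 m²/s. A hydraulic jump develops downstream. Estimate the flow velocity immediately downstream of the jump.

V₁ = q/y₁ = 1.93/0.346 = 5.58 m/s. Fr₁ = V₁/√(g·y₁) = 5.58/√(9.81×0.346) = 3.03.
Bélanger equation: y₂/y₁ = ½[√(1 + 8Fr₁²) − 1] = ½[√74.33 − 1] = 3.81.
y₂ = 3.81 × 0.346 = 1.32 m.
V₂ = q/y₂ = 1.93/1.32 = 1.46 m/s.

V₂ = 1.46 m/s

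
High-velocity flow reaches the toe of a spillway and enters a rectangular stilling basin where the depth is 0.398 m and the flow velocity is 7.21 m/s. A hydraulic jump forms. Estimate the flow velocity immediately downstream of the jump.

V₂ = 1.54 m/s

Fr₁ = V₁/√(g·y₁) = 7.21/√(9.81×0.398) = 3.65.
From the momentum equation for a rectangular channel, y₂/y₁ = ½[√(1 + 8Fr₁²) − 1] = ½[√107.5 − 1] = 4.68.
y₂ = 4.68 × 0.398 = 1.86 m.
q = V₁·y₁ = 7.21 × 0.398 = 2.87 m²/s.
V₂ = q/y₂ = 2.87/1.86 = 1.54 m/s.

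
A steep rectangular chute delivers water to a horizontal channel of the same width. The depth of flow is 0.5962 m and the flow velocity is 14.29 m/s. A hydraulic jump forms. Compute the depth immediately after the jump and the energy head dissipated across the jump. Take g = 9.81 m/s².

y₂ = 4.693 m; ΔE = 6.143 m

Fr₁ = V₁/√(g·y₁) = 14.29/√(9.81×0.5962) = 5.909.
From the momentum equation for a rectangular channel, y₂/y₁ = ½[√(1 + 8Fr₁²) − 1] = ½[√280.31 − 1] = 7.871.
y₂ = 7.871 × 0.5962 = 4.693 m.
q = V₁·y₁ = 14.29 × 0.5962 = 8.520 m²/s. V₂ = q/y₂ = 8.520/4.693 = 1.815 m/s. E₁ = y₁ + V₁²/2g = 11.00 m; E₂ = y₂ + V₂²/2g = 4.861 m. ΔE = E₁ − E₂ = 6.143 m.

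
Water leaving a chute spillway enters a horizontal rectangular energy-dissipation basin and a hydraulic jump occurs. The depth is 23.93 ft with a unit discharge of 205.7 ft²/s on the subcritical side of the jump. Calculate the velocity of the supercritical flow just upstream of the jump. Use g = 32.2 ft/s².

V₁ = 52.20 ft/s

V₂ = q/y₂ = 205.7/23.93 = 8.596 ft/s; Fr₂ = V₂/√(g·y₂) = 0.3097.
Applying the sequent-depth relation in reverse, y₁/y₂ = ½[√(1 + 8Fr₂²) − 1] = ½[√1.7671 − 1] = 0.1647.
y₁ = 0.1647 × 23.93 = 3.941 ft.
V₁ = q/y₁ = 205.7/3.941 = 52.20 ft/s.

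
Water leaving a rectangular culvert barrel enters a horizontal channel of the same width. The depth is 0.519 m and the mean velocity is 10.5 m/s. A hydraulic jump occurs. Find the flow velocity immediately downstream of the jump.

V₂ = 1.72 m/s

Fr₁ = V₁/√(g·y₁) = 10.5/√(9.81×0.519) = 4.65.
By Bélanger, y₂/y₁ = ½[√(1 + 8Fr₁²) − 1] = ½[√174.2 − 1] = 6.10.
y₂ = 6.10 × 0.519 = 3.17 m.
q = V₁·y₁ = 10.5 × 0.519 = 5.45 m²/s.
V₂ = q/y₂ = 5.45/3.17 = 1.72 m/s.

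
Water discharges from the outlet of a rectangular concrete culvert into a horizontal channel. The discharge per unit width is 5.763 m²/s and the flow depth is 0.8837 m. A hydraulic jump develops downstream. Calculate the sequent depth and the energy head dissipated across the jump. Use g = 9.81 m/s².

y₂ = 2.361 m; ΔE = 0.3865 m

V₁ = q/y₁ = 5.763/0.8837 = 6.521 m/s. Fr₁ = V₁/√(g·y₁) = 6.521/√(9.81×0.8837) = 2.215.
By Bélanger, y₂/y₁ = ½[√(1 + 8Fr₁²) − 1] = ½[√40.247 − 1] = 2.672.
y₂ = 2.672 × 0.8837 = 2.361 m.
V₂ = q/y₂ = 5.763/2.361 = 2.441 m/s. E₁ = y₁ + V₁²/2g = 3.051 m; E₂ = y₂ + V₂²/2g = 2.665 m. ΔE = E₁ − E₂ = 0.3865 m.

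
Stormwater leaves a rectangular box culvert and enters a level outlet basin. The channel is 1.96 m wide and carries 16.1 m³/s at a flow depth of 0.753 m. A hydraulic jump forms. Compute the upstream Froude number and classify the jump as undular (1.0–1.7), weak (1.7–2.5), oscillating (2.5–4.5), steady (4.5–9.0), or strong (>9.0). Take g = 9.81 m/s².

q = Q/b = 16.1/1.96 = 8.21 m²/s; V₁ = q/y₁ = 10.9 m/s. Fr₁ = V₁/√(g·y₁) = 4.01.
Fr₁ = 4.01 lies in the oscillating range.

Fr₁ = 4.01; oscillating jump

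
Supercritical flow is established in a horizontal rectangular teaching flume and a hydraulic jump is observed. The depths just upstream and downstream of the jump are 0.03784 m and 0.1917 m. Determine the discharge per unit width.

q = 0.09037 m²/s

For a rectangular channel the momentum equation gives q² = ½·g·y₁·y₂·(y₁ + y₂) = ½×9.81×0.03784×0.1917×0.2295 = 0.008167.
q = √0.008167 = 0.09037 m²/s.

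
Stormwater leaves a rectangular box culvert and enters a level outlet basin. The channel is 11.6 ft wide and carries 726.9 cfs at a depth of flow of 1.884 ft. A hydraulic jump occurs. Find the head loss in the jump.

q = Q/b = 726.9/11.6 = 62.66 ft²/s; V₁ = q/y₁ = 33.26 ft/s. Fr₁ = V₁/√(g·y₁) = 4.270.
Sequent-depth ratio: y₂/y₁ = ½[√(1 + 8Fr₁²) − 1] = ½[√146.89 − 1] = 5.560.
y₂ = 5.560 × 1.884 = 10.47 ft.
V₂ = q/y₂ = 62.66/10.47 = 5.982 ft/s. E₁ = y₁ + V₁²/2g = 19.06 ft; E₂ = y₂ + V₂²/2g = 11.03 ft. ΔE = E₁ − E₂ = 8.032 ft.

ΔE = 8.032 ft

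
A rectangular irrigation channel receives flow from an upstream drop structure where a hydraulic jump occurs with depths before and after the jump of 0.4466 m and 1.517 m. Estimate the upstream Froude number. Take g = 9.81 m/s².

For a rectangular channel the momentum equation gives q² = ½·g·y₁·y₂·(y₁ + y₂) = ½×9.81×0.4466×1.517×1.964 = 6.525.
q = √6.525 = 2.554 m²/s.
V₁ = q/y₁ = 5.720 m/s; Fr₁ = V₁/√(g·y₁) = 2.733.

Fr₁ = 2.733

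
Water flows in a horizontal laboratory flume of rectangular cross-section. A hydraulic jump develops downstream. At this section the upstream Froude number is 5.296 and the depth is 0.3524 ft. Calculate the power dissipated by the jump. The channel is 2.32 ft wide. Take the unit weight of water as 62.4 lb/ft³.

Fr₁ = 5.296 (given).
From the momentum equation for a rectangular channel, y₂/y₁ = ½[√(1 + 8Fr₁²) − 1] = ½[√225.38 − 1] = 7.006.
y₂ = 7.006 × 0.3524 = 2.469 ft.
Head loss: ΔE = (y₂ − y₁)³/(4y₁y₂) = (2.469 − 0.3524)³/(4×0.3524×2.469) = 9.483/3.480 = 2.725 ft.
V₁ = Fr₁·√(g·y₁) = 5.296×√(32.2×0.3524) = 17.84 ft/s; q = V₁·y₁ = 6.287 ft²/s. Q = q·b = 6.287 × 2.32 = 14.59 cfs. P = γ·Q·ΔE/550 = 62.4 × 14.59 × 2.725 / 550 = 4.509 hp.

P = 4.509 hp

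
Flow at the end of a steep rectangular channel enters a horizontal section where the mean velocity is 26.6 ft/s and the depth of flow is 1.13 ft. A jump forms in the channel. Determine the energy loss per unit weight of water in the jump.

Fr₁ = V₁/√(g·y₁) = 26.6/√(32.2×1.13) = 4.41.
From the momentum equation for a rectangular channel, y₂/y₁ = ½[√(1 + 8Fr₁²) − 1] = ½[√156.6 − 1] = 5.76.
y₂ = 5.76 × 1.13 = 6.50 ft.
q = V₁·y₁ = 26.6 × 1.13 = 30.1 ft²/s. V₂ = q/y₂ = 30.1/6.50 = 4.62 ft/s. E₁ = y₁ + V₁²/2g = 12.1 ft; E₂ = y₂ + V₂²/2g = 6.84 ft. ΔE = E₁ − E₂ = 5.28 ft.

ΔE = 5.28 ft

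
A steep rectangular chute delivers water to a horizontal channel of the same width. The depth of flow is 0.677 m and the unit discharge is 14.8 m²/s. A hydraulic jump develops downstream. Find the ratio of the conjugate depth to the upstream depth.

y₂/y₁ = 11.5

V₁ = q/y₁ = 14.8/0.677 = 21.9 m/s. Fr₁ = V₁/√(g·y₁) = 21.9/√(9.81×0.677) = 8.48.
By Bélanger, y₂/y₁ = ½[√(1 + 8Fr₁²) − 1] = ½[√576.7 − 1] = 11.5.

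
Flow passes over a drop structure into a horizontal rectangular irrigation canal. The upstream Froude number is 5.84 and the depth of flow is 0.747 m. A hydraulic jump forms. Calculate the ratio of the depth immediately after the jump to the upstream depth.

y₂/y₁ = 7.77

Fr₁ = 5.84 (given).
Conjugate-depth relation: y₂/y₁ = ½[√(1 + 8Fr₁²) − 1] = ½[√273.8 − 1] = 7.77.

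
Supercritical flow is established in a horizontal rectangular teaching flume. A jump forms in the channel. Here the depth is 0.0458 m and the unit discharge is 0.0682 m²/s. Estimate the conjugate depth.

V₁ = q/y₁ = 0.0682/0.0458 = 1.49 m/s. Fr₁ = V₁/√(g·y₁) = 1.49/√(9.81×0.0458) = 2.22.
By Bélanger, y₂/y₁ = ½[√(1 + 8Fr₁²) − 1] = ½[√40.48 − 1] = 2.68.
y₂ = 2.68 × 0.0458 = 0.123 m.

y₂ = 0.123 m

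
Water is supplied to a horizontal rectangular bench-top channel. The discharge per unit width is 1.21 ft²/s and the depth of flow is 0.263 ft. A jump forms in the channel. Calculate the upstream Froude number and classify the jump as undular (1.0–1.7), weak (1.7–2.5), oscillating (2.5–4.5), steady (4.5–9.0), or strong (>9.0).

Fr₁ = 1.58; undular jump

V₁ = q/y₁ = 1.21/0.263 = 4.60 ft/s. Fr₁ = V₁/√(g·y₁) = 4.60/√(32.2×0.263) = 1.58.
Fr₁ = 1.58 lies in the undular range.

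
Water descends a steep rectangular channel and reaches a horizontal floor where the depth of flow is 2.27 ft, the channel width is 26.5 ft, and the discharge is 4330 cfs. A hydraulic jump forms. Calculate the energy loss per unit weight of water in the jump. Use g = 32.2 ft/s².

ΔE = 56.2 ft

q = Q/b = 4330/26.5 = 163 ft²/s; V₁ = q/y₁ = 72.0 ft/s. Fr₁ = V₁/√(g·y₁) = 8.42.
By Bélanger, y₂/y₁ = ½[√(1 + 8Fr₁²) − 1] = ½[√568.1 − 1] = 11.4.
y₂ = 11.4 × 2.27 = 25.9 ft.
V₂ = q/y₂ = 163/25.9 = 6.30 ft/s. E₁ = y₁ + V₁²/2g = 82.7 ft; E₂ = y₂ + V₂²/2g = 26.5 ft. ΔE = E₁ − E₂ = 56.2 ft.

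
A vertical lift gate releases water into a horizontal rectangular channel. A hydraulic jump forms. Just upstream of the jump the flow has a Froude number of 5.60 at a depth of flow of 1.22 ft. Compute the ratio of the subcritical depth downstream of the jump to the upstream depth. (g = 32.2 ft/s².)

Fr₁ = 5.60 (given).
From the momentum equation for a rectangular channel, y₂/y₁ = ½[√(1 + 8Fr₁²) − 1] = ½[√251.9 − 1] = 7.44.

y₂/y₁ = 7.44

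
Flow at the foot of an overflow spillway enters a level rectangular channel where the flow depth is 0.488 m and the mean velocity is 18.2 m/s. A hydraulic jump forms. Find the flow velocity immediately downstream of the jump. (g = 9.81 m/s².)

Fr₁ = V₁/√(g·y₁) = 18.2/√(9.81×0.488) = 8.32.
Conjugate-depth relation: y₂/y₁ = ½[√(1 + 8Fr₁²) − 1] = ½[√554.5 − 1] = 11.3.
y₂ = 11.3 × 0.488 = 5.50 m.
q = V₁·y₁ = 18.2 × 0.488 = 8.88 m²/s.
V₂ = q/y₂ = 8.88/5.50 = 1.61 m/s.

V₂ = 1.61 m/s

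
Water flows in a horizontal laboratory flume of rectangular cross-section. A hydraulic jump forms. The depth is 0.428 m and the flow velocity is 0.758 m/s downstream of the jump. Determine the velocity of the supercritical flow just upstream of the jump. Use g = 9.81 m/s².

Fr₂ = V₂/√(g·y₂) = 0.758/√(9.81×0.428) = 0.370.
From the momentum equation (using Fr₂), y₁/y₂ = ½[√(1 + 8Fr₂²) − 1] = ½[√2.095 − 1] = 0.224.
y₁ = 0.224 × 0.428 = 0.0957 m.
V₁ = q/y₁ = 0.324/0.0957 = 3.39 m/s.

V₁ = 3.39 m/s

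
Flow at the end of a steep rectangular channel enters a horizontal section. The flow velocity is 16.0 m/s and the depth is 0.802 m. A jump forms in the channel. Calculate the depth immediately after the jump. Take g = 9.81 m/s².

y₂ = 6.08 m

Fr₁ = V₁/√(g·y₁) = 16.0/√(9.81×0.802) = 5.70.
From the momentum equation for a rectangular channel, y₂/y₁ = ½[√(1 + 8Fr₁²) − 1] = ½[√261.3 − 1] = 7.58.
y₂ = 7.58 × 0.802 = 6.08 m.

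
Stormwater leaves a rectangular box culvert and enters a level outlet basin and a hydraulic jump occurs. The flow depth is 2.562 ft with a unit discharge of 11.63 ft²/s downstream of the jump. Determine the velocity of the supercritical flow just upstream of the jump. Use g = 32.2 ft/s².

V₁ = 12.41 ft/s

V₂ = q/y₂ = 11.63/2.562 = 4.539 ft/s; Fr₂ = V₂/√(g·y₂) = 0.4998.
The Bélanger relation is symmetric: y₁/y₂ = ½[√(1 + 8Fr₂²) − 1] = ½[√2.9983 − 1] = 0.3658.
y₁ = 0.3658 × 2.562 = 0.9371 ft.
V₁ = q/y₁ = 11.63/0.9371 = 12.41 ft/s.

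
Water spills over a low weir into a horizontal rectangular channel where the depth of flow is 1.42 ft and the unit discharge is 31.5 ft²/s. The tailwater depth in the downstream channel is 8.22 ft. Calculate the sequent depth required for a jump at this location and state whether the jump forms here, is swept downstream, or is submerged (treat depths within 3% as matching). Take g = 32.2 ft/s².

y₂ = 5.92 ft; the jump is submerged

V₁ = q/y₁ = 31.5/1.42 = 22.2 ft/s. Fr₁ = V₁/√(g·y₁) = 22.2/√(32.2×1.42) = 3.28.
From the momentum equation for a rectangular channel, y₂/y₁ = ½[√(1 + 8Fr₁²) − 1] = ½[√87.10 − 1] = 4.17.
y₂ = 4.17 × 1.42 = 5.92 ft.
Tailwater y_tw = 8.22 ft: y_tw > y₂, so the jump is submerged.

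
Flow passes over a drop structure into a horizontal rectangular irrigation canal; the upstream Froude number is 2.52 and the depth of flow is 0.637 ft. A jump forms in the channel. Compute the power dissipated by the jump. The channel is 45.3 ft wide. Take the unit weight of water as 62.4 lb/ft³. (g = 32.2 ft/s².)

P = 17.8 hp

Fr₁ = 2.52 (given).
Bélanger equation: y₂/y₁ = ½[√(1 + 8Fr₁²) − 1] = ½[√51.80 − 1] = 3.10.
y₂ = 3.10 × 0.637 = 1.97 ft.
Head loss: ΔE = (y₂ − y₁)³/(4y₁y₂) = (1.97 − 0.637)³/(4×0.637×1.97) = 2.39/5.03 = 0.475 ft.
V₁ = Fr₁·√(g·y₁) = 2.52×√(32.2×0.637) = 11.4 ft/s; q = V₁·y₁ = 7.27 ft²/s. Q = q·b = 7.27 × 45.3 = 329 cfs. P = γ·Q·ΔE/550 = 62.4 × 329 × 0.475 / 550 = 17.8 hp.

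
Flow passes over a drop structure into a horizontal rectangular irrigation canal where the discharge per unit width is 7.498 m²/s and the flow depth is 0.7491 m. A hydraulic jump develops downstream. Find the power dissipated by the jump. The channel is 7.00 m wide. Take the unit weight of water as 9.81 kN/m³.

V₁ = q/y₁ = 7.498/0.7491 = 10.01 m/s. Fr₁ = V₁/√(g·y₁) = 10.01/√(9.81×0.7491) = 3.692.
Sequent-depth ratio: y₂/y₁ = ½[√(1 + 8Fr₁²) − 1] = ½[√110.07 − 1] = 4.746.
y₂ = 4.746 × 0.7491 = 3.555 m.
Head loss: ΔE = (y₂ − y₁)³/(4y₁y₂) = (3.555 − 0.7491)³/(4×0.7491×3.555) = 22.09/10.65 = 2.074 m.
Q = q·b = 7.498 × 7.00 = 52.49 m³/s. P = γ·Q·ΔE = 9.81 × 52.49 × 2.074 = 1068 kW.

P = 1068 kW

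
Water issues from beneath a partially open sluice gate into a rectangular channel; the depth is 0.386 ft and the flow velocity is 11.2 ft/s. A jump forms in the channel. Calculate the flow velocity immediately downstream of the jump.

Fr₁ = V₁/√(g·y₁) = 11.2/√(32.2×0.386) = 3.18.
Conjugate-depth relation: y₂/y₁ = ½[√(1 + 8Fr₁²) − 1] = ½[√81.74 − 1] = 4.02.
y₂ = 4.02 × 0.386 = 1.55 ft.
q = V₁·y₁ = 11.2 × 0.386 = 4.32 ft²/s.
V₂ = q/y₂ = 4.32/1.55 = 2.79 ft/s.

V₂ = 2.79 ft/s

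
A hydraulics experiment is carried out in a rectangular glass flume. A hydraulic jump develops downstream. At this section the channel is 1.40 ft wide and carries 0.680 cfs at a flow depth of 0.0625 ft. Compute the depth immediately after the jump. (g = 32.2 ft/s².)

y₂ = 0.454 ft

q = Q/b = 0.680/1.40 = 0.486 ft²/s; V₁ = q/y₁ = 7.77 ft/s. Fr₁ = V₁/√(g·y₁) = 5.48.
By Bélanger, y₂/y₁ = ½[√(1 + 8Fr₁²) − 1] = ½[√241.1 − 1] = 7.26.
y₂ = 7.26 × 0.0625 = 0.454 ft.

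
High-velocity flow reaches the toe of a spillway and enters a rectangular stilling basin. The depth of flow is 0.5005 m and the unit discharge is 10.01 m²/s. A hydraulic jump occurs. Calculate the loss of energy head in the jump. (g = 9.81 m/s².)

V₁ = q/y₁ = 10.01/0.5005 = 20.00 m/s. Fr₁ = V₁/√(g·y₁) = 20.00/√(9.81×0.5005) = 9.026.
From the momentum equation for a rectangular channel, y₂/y₁ = ½[√(1 + 8Fr₁²) − 1] = ½[√652.74 − 1] = 12.27.
y₂ = 12.27 × 0.5005 = 6.143 m.
Head loss: ΔE = (y₂ − y₁)³/(4y₁y₂) = (6.143 − 0.5005)³/(4×0.5005×6.143) = 179.7/12.30 = 14.61 m.

ΔE = 14.61 m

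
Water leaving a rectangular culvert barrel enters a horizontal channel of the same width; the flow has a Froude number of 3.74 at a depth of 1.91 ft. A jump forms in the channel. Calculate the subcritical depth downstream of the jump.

y₂ = 9.19 ft

Fr₁ = 3.74 (given).
Bélanger equation: y₂/y₁ = ½[√(1 + 8Fr₁²) − 1] = ½[√112.9 − 1] = 4.81.
y₂ = 4.81 × 1.91 = 9.19 ft.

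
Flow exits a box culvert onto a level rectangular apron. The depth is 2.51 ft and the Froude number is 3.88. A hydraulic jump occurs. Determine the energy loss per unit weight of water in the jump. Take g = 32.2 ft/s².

Fr₁ = 3.88 (given).
Sequent-depth ratio: y₂/y₁ = ½[√(1 + 8Fr₁²) − 1] = ½[√121.4 − 1] = 5.01.
y₂ = 5.01 × 2.51 = 12.6 ft.
V₁ = Fr₁·√(g·y₁) = 3.88×√(32.2×2.51) = 34.9 ft/s; q = V₁·y₁ = 87.6 ft²/s. V₂ = q/y₂ = 87.6/12.6 = 6.96 ft/s. E₁ = y₁ + V₁²/2g = 21.4 ft; E₂ = y₂ + V₂²/2g = 13.3 ft. ΔE = E₁ − E₂ = 8.08 ft.

ΔE = 8.08 ft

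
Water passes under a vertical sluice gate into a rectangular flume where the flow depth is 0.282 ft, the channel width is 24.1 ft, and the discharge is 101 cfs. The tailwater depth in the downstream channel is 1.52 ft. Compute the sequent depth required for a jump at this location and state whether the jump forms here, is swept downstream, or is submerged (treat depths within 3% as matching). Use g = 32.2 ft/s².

q = Q/b = 101/24.1 = 4.19 ft²/s; V₁ = q/y₁ = 14.9 ft/s. Fr₁ = V₁/√(g·y₁) = 4.93.
Sequent-depth ratio: y₂/y₁ = ½[√(1 + 8Fr₁²) − 1] = ½[√195.6 − 1] = 6.49.
y₂ = 6.49 × 0.282 = 1.83 ft.
Tailwater y_tw = 1.52 ft: y_tw < y₂, so the jump is swept downstream.

y₂ = 1.83 ft; the jump is swept downstream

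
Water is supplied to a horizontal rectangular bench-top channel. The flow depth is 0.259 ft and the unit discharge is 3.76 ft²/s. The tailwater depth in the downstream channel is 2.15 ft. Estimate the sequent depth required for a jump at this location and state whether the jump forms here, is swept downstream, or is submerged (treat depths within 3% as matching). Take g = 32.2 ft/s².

V₁ = q/y₁ = 3.76/0.259 = 14.5 ft/s. Fr₁ = V₁/√(g·y₁) = 14.5/√(32.2×0.259) = 5.03.
Bélanger equation: y₂/y₁ = ½[√(1 + 8Fr₁²) − 1] = ½[√203.2 − 1] = 6.63.
y₂ = 6.63 × 0.259 = 1.72 ft.
Tailwater y_tw = 2.15 ft: y_tw > y₂, so the jump is submerged.

y₂ = 1.72 ft; the jump is submerged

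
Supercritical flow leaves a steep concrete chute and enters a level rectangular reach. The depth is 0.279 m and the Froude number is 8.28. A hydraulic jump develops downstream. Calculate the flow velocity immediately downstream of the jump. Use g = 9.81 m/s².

V₂ = 1.22 m/s

Fr₁ = 8.28 (given).
Sequent-depth ratio: y₂/y₁ = ½[√(1 + 8Fr₁²) − 1] = ½[√549.5 − 1] = 11.2.
y₂ = 11.2 × 0.279 = 3.13 m.
V₁ = Fr₁·√(g·y₁) = 8.28×√(9.81×0.279) = 13.7 m/s; q = V₁·y₁ = 3.82 m²/s.
V₂ = q/y₂ = 3.82/3.13 = 1.22 m/s.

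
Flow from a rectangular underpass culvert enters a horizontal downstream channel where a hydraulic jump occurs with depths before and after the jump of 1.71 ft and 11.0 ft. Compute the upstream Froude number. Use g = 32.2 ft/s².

Fr₁ = 4.89

For a rectangular channel the momentum equation gives q² = ½·g·y₁·y₂·(y₁ + y₂) = ½×32.2×1.71×11.0×12.7 = 3849.
q = √3849 = 62.0 ft²/s.
V₁ = q/y₁ = 36.3 ft/s; Fr₁ = V₁/√(g·y₁) = 4.89.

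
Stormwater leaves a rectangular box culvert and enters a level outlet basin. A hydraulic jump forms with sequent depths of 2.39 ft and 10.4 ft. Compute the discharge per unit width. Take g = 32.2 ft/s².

q = 71.5 ft²/s

For a rectangular channel the momentum equation gives q² = ½·g·y₁·y₂·(y₁ + y₂) = ½×32.2×2.39×10.4×12.8 = 5118.
q = √5118 = 71.5 ft²/s.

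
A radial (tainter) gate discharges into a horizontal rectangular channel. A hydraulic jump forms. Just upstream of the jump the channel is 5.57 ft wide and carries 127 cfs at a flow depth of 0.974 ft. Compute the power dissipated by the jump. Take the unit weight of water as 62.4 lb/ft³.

q = Q/b = 127/5.57 = 22.8 ft²/s; V₁ = q/y₁ = 23.4 ft/s. Fr₁ = V₁/√(g·y₁) = 4.18.
From the momentum equation for a rectangular channel, y₂/y₁ = ½[√(1 + 8Fr₁²) − 1] = ½[√140.8 − 1] = 5.43.
y₂ = 5.43 × 0.974 = 5.29 ft.
Head loss: ΔE = (y₂ − y₁)³/(4y₁y₂) = (5.29 − 0.974)³/(4×0.974×5.29) = 80.5/20.6 = 3.90 ft.
P = γ·Q·ΔE/550 = 62.4 × 127 × 3.90 / 550 = 56.2 hp.

P = 56.2 hp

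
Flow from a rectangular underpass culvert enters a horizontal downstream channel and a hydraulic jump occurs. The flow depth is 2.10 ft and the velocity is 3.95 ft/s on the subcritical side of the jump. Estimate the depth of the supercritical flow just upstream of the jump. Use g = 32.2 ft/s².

Fr₂ = V₂/√(g·y₂) = 3.95/√(32.2×2.10) = 0.480.
The Bélanger relation is symmetric: y₁/y₂ = ½[√(1 + 8Fr₂²) − 1] = ½[√2.846 − 1] = 0.343.
y₁ = 0.343 × 2.10 = 0.721 ft.

y₁ = 0.721 ft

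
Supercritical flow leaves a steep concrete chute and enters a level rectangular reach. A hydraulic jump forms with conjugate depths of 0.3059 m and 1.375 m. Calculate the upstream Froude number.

For a rectangular channel the momentum equation gives q² = ½·g·y₁·y₂·(y₁ + y₂) = ½×9.81×0.3059×1.375×1.681 = 3.468.
q = √3.468 = 1.862 m²/s.
V₁ = q/y₁ = 6.088 m/s; Fr₁ = V₁/√(g·y₁) = 3.514.

Fr₁ = 3.514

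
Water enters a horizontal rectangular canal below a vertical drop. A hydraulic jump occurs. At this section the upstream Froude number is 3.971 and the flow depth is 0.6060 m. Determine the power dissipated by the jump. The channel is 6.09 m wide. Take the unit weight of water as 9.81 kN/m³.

P = 732.4 kW

Fr₁ = 3.971 (given).
Sequent-depth ratio: y₂/y₁ = ½[√(1 + 8Fr₁²) − 1] = ½[√127.15 − 1] = 5.138.
y₂ = 5.138 × 0.6060 = 3.114 m.
V₁ = Fr₁·√(g·y₁) = 3.971×√(9.81×0.6060) = 9.682 m/s; q = V₁·y₁ = 5.867 m²/s. V₂ = q/y₂ = 5.867/3.114 = 1.884 m/s. E₁ = y₁ + V₁²/2g = 5.384 m; E₂ = y₂ + V₂²/2g = 3.295 m. ΔE = E₁ − E₂ = 2.089 m.
Q = q·b = 5.867 × 6.09 = 35.73 m³/s. P = γ·Q·ΔE = 9.81 × 35.73 × 2.089 = 732.4 kW.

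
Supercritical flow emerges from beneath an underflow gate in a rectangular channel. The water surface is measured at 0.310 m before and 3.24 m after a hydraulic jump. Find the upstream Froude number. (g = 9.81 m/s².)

Fr₁ = 7.74

For a rectangular channel the momentum equation gives q² = ½·g·y₁·y₂·(y₁ + y₂) = ½×9.81×0.310×3.24×3.55 = 17.5.
q = √17.5 = 4.18 m²/s.
V₁ = q/y₁ = 13.5 m/s; Fr₁ = V₁/√(g·y₁) = 7.74.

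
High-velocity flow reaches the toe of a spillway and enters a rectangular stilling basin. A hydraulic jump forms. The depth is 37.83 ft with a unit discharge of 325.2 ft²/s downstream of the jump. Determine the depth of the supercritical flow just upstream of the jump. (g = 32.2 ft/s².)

V₂ = q/y₂ = 325.2/37.83 = 8.596 ft/s; Fr₂ = V₂/√(g·y₂) = 0.2463.
The Bélanger relation is symmetric: y₁/y₂ = ½[√(1 + 8Fr₂²) − 1] = ½[√1.4853 − 1] = 0.1094.
y₁ = 0.1094 × 37.83 = 4.137 ft.

y₁ = 4.137 ft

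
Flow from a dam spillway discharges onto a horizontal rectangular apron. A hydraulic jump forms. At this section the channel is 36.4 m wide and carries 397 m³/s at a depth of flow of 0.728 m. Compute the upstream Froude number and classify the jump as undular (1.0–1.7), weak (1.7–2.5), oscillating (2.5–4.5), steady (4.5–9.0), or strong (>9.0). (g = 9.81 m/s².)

q = Q/b = 397/36.4 = 10.9 m²/s; V₁ = q/y₁ = 15.0 m/s. Fr₁ = V₁/√(g·y₁) = 5.61.
Fr₁ = 5.61 lies in the steady range.

Fr₁ = 5.61; steady jump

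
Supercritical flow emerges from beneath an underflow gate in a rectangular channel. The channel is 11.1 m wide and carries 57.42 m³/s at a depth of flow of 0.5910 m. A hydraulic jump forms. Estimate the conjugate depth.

q = Q/b = 57.42/11.1 = 5.173 m²/s; V₁ = q/y₁ = 8.753 m/s. Fr₁ = V₁/√(g·y₁) = 3.635.
By Bélanger, y₂/y₁ = ½[√(1 + 8Fr₁²) − 1] = ½[√106.72 − 1] = 4.665.
y₂ = 4.665 × 0.5910 = 2.757 m.

y₂ = 2.757 m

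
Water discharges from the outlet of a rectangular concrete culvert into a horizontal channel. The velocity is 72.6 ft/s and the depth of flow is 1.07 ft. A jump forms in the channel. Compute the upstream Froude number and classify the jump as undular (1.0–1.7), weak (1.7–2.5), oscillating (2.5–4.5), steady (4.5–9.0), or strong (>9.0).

Fr₁ = V₁/√(g·y₁) = 72.6/√(32.2×1.07) = 12.4.
Fr₁ = 12.4 lies in the strong range.

Fr₁ = 12.4; strong jump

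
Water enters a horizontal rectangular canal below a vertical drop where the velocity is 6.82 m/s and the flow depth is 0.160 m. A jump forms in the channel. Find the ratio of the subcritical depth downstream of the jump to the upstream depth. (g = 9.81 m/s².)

Fr₁ = V₁/√(g·y₁) = 6.82/√(9.81×0.160) = 5.44.
From the momentum equation for a rectangular channel, y₂/y₁ = ½[√(1 + 8Fr₁²) − 1] = ½[√238.1 − 1] = 7.21.

y₂/y₁ = 7.21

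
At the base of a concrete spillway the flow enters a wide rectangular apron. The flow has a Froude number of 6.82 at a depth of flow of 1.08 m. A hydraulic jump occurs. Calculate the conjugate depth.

Fr₁ = 6.82 (given).
Conjugate-depth relation: y₂/y₁ = ½[√(1 + 8Fr₁²) − 1] = ½[√373.1 − 1] = 9.16.
y₂ = 9.16 × 1.08 = 9.89 m.

y₂ = 9.89 m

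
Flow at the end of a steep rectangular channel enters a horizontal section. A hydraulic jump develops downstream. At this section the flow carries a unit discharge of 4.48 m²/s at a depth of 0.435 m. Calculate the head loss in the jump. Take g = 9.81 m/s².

V₁ = q/y₁ = 4.48/0.435 = 10.3 m/s. Fr₁ = V₁/√(g·y₁) = 10.3/√(9.81×0.435) = 4.99.
Conjugate-depth relation: y₂/y₁ = ½[√(1 + 8Fr₁²) − 1] = ½[√199.8 − 1] = 6.57.
y₂ = 6.57 × 0.435 = 2.86 m.
V₂ = q/y₂ = 4.48/2.86 = 1.57 m/s. E₁ = y₁ + V₁²/2g = 5.84 m; E₂ = y₂ + V₂²/2g = 2.98 m. ΔE = E₁ − E₂ = 2.86 m.

ΔE = 2.86 m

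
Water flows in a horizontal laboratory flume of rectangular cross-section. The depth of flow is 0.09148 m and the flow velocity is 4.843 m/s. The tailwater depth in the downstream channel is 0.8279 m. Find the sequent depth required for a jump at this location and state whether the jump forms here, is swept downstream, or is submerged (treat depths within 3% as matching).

Fr₁ = V₁/√(g·y₁) = 4.843/√(9.81×0.09148) = 5.112.
Bélanger equation: y₂/y₁ = ½[√(1 + 8Fr₁²) − 1] = ½[√210.09 − 1] = 6.747.
y₂ = 6.747 × 0.09148 = 0.6172 m.
Tailwater y_tw = 0.8279 m: y_tw > y₂, so the jump is submerged.

y₂ = 0.6172 m; the jump is submerged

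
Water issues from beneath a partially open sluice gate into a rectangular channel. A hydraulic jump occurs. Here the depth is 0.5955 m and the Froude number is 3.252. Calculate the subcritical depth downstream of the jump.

y₂ = 2.457 m

Fr₁ = 3.252 (given).
By Bélanger, y₂/y₁ = ½[√(1 + 8Fr₁²) − 1] = ½[√85.604 − 1] = 4.126.
y₂ = 4.126 × 0.5955 = 2.457 m.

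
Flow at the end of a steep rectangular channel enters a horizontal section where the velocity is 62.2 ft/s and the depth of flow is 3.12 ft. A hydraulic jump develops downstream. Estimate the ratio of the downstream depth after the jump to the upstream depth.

y₂/y₁ = 8.29

Fr₁ = V₁/√(g·y₁) = 62.2/√(32.2×3.12) = 6.21.
From the momentum equation for a rectangular channel, y₂/y₁ = ½[√(1 + 8Fr₁²) − 1] = ½[√309.1 − 1] = 8.29.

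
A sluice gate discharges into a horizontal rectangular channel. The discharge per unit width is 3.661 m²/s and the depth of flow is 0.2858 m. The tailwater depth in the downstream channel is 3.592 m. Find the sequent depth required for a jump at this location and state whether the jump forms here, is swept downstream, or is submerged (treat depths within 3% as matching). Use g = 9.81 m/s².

y₂ = 2.952 m; the jump is submerged

V₁ = q/y₁ = 3.661/0.2858 = 12.81 m/s. Fr₁ = V₁/√(g·y₁) = 12.81/√(9.81×0.2858) = 7.650.
Sequent-depth ratio: y₂/y₁ = ½[√(1 + 8Fr₁²) − 1] = ½[√469.20 − 1] = 10.33.
y₂ = 10.33 × 0.2858 = 2.952 m.
Tailwater y_tw = 3.592 m: y_tw > y₂, so the jump is submerged.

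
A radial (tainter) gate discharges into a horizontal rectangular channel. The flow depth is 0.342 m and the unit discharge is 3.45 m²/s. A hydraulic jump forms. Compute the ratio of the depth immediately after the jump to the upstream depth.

y₂/y₁ = 7.30

V₁ = q/y₁ = 3.45/0.342 = 10.1 m/s. Fr₁ = V₁/√(g·y₁) = 10.1/√(9.81×0.342) = 5.51.
Bélanger equation: y₂/y₁ = ½[√(1 + 8Fr₁²) − 1] = ½[√243.7 − 1] = 7.30.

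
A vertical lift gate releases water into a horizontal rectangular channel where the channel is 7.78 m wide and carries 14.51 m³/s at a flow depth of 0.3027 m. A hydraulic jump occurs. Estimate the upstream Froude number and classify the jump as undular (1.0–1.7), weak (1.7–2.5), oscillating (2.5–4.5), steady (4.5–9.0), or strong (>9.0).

q = Q/b = 14.51/7.78 = 1.865 m²/s; V₁ = q/y₁ = 6.161 m/s. Fr₁ = V₁/√(g·y₁) = 3.575.
Fr₁ = 3.575 lies in the oscillating range.

Fr₁ = 3.575; oscillating jump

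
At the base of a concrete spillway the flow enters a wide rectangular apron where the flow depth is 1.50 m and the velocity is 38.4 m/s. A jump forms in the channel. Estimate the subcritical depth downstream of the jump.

y₂ = 20.5 m

Fr₁ = V₁/√(g·y₁) = 38.4/√(9.81×1.50) = 10.0.
Bélanger equation: y₂/y₁ = ½[√(1 + 8Fr₁²) − 1] = ½[√802.7 − 1] = 13.7.
y₂ = 13.7 × 1.50 = 20.5 m.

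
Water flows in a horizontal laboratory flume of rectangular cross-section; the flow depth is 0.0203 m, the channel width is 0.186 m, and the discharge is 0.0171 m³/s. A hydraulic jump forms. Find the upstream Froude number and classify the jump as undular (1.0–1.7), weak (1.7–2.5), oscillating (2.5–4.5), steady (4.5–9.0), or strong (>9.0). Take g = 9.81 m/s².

q = Q/b = 0.0171/0.186 = 0.0919 m²/s; V₁ = q/y₁ = 4.53 m/s. Fr₁ = V₁/√(g·y₁) = 10.1.
Fr₁ = 10.1 lies in the strong range.

Fr₁ = 10.1; strong jump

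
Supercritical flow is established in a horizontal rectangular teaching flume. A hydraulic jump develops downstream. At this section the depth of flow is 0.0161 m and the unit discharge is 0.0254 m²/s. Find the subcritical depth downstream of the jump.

y₂ = 0.0827 m

V₁ = q/y₁ = 0.0254/0.0161 = 1.58 m/s. Fr₁ = V₁/√(g·y₁) = 1.58/√(9.81×0.0161) = 3.97.
Bélanger equation: y₂/y₁ = ½[√(1 + 8Fr₁²) − 1] = ½[√127.1 − 1] = 5.14.
y₂ = 5.14 × 0.0161 = 0.0827 m.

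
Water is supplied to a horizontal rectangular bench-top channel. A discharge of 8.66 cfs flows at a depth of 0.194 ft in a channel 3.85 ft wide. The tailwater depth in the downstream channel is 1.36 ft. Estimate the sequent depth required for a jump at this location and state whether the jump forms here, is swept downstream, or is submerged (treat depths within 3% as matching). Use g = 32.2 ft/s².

y₂ = 1.18 ft; the jump is submerged

q = Q/b = 8.66/3.85 = 2.25 ft²/s; V₁ = q/y₁ = 11.6 ft/s. Fr₁ = V₁/√(g·y₁) = 4.64.
From the momentum equation for a rectangular channel, y₂/y₁ = ½[√(1 + 8Fr₁²) − 1] = ½[√173.2 − 1] = 6.08.
y₂ = 6.08 × 0.194 = 1.18 ft.
Tailwater y_tw = 1.36 ft: y_tw > y₂, so the jump is submerged.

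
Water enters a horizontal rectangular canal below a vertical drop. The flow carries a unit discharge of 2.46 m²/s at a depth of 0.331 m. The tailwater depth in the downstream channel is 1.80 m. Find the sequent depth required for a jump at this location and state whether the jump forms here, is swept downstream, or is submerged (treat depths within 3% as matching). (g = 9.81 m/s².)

y₂ = 1.77 m; the jump forms here

V₁ = q/y₁ = 2.46/0.331 = 7.43 m/s. Fr₁ = V₁/√(g·y₁) = 7.43/√(9.81×0.331) = 4.12.
From the momentum equation for a rectangular channel, y₂/y₁ = ½[√(1 + 8Fr₁²) − 1] = ½[√137.1 − 1] = 5.35.
y₂ = 5.35 × 0.331 = 1.77 m.
Tailwater y_tw = 1.80 m: y_tw ≈ y₂, so the jump forms here.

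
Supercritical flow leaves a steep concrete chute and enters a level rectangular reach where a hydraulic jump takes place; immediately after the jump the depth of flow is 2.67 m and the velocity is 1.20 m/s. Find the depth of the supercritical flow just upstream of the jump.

Fr₂ = V₂/√(g·y₂) = 1.20/√(9.81×2.67) = 0.234.
Since the conjugate-depth ratio holds either way, y₁/y₂ = ½[√(1 + 8Fr₂²) − 1] = ½[√1.440 − 1] = 0.1000.
y₁ = 0.1000 × 2.67 = 0.267 m.

y₁ = 0.267 m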